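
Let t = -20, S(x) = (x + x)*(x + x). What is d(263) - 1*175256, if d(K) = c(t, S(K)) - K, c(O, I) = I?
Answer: 101157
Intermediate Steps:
S(x) = 4*x² (S(x) = (2*x)*(2*x) = 4*x²)
d(K) = -K + 4*K² (d(K) = 4*K² - K = -K + 4*K²)
d(263) - 1*175256 = 263*(-1 + 4*263) - 1*175256 = 263*(-1 + 1052) - 175256 = 263*1051 - 175256 = 276413 - 175256 = 101157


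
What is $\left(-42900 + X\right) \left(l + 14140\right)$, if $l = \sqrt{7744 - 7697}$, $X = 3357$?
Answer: $-559138020 - 39543 \sqrt{47} \approx -5.5941 \cdot 10^{8}$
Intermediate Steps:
$l = \sqrt{47} \approx 6.8557$
$\left(-42900 + X\right) \left(l + 14140\right) = \left(-42900 + 3357\right) \left(\sqrt{47} + 14140\right) = - 39543 \left(14140 + \sqrt{47}\right) = -559138020 - 39543 \sqrt{47}$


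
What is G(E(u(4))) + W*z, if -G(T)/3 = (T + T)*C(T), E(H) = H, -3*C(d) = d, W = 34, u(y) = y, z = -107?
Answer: -3606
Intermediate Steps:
C(d) = -d/3
G(T) = 2*T² (G(T) = -3*(T + T)*(-T/3) = -3*2*T*(-T/3) = -(-2)*T² = 2*T²)
G(E(u(4))) + W*z = 2*4² + 34*(-107) = 2*16 - 3638 = 32 - 3638 = -3606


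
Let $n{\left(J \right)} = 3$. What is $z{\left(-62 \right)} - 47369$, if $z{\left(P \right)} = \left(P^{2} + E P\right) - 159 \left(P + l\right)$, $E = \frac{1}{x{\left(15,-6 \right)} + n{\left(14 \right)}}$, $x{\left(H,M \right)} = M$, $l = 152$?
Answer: $- \frac{173443}{3} \approx -57814.0$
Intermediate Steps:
$E = - \frac{1}{3}$ ($E = \frac{1}{-6 + 3} = \frac{1}{-3} = - \frac{1}{3} \approx -0.33333$)
$z{\left(P \right)} = -24168 + P^{2} - \frac{478 P}{3}$ ($z{\left(P \right)} = \left(P^{2} - \frac{P}{3}\right) - 159 \left(P + 152\right) = \left(P^{2} - \frac{P}{3}\right) - 159 \left(152 + P\right) = \left(P^{2} - \frac{P}{3}\right) - \left(24168 + 159 P\right) = -24168 + P^{2} - \frac{478 P}{3}$)
$z{\left(-62 \right)} - 47369 = \left(-24168 + \left(-62\right)^{2} - - \frac{29636}{3}\right) - 47369 = \left(-24168 + 3844 + \frac{29636}{3}\right) - 47369 = - \frac{31336}{3} - 47369 = - \frac{173443}{3}$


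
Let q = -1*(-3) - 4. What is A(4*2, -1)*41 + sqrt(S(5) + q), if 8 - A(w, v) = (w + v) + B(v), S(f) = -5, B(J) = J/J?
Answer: I*sqrt(6) ≈ 2.4495*I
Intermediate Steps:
B(J) = 1
q = -1 (q = 3 - 4 = -1)
A(w, v) = 7 - v - w (A(w, v) = 8 - ((w + v) + 1) = 8 - ((v + w) + 1) = 8 - (1 + v + w) = 8 + (-1 - v - w) = 7 - v - w)
A(4*2, -1)*41 + sqrt(S(5) + q) = (7 - 1*(-1) - 4*2)*41 + sqrt(-5 - 1) = (7 + 1 - 1*8)*41 + sqrt(-6) = (7 + 1 - 8)*41 + I*sqrt(6) = 0*41 + I*sqrt(6) = 0 + I*sqrt(6) = I*sqrt(6)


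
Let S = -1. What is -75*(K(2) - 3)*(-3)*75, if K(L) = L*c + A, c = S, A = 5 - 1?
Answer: -16875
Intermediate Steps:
A = 4
c = -1
K(L) = 4 - L (K(L) = L*(-1) + 4 = -L + 4 = 4 - L)
-75*(K(2) - 3)*(-3)*75 = -75*((4 - 1*2) - 3)*(-3)*75 = -75*((4 - 2) - 3)*(-3)*75 = -75*(2 - 3)*(-3)*75 = -(-75)*(-3)*75 = -75*3*75 = -225*75 = -16875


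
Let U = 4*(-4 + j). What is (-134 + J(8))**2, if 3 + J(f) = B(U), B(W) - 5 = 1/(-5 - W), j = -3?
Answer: 9211225/529 ≈ 17413.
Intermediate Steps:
U = -28 (U = 4*(-4 - 3) = 4*(-7) = -28)
B(W) = 5 + 1/(-5 - W)
J(f) = 47/23 (J(f) = -3 + (24 + 5*(-28))/(5 - 28) = -3 + (24 - 140)/(-23) = -3 - 1/23*(-116) = -3 + 116/23 = 47/23)
(-134 + J(8))**2 = (-134 + 47/23)**2 = (-3035/23)**2 = 9211225/529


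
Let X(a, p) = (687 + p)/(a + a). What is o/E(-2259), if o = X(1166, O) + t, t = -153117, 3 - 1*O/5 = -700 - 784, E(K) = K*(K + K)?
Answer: -178530361/11900384892 ≈ -0.015002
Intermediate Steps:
E(K) = 2*K² (E(K) = K*(2*K) = 2*K²)
O = 7435 (O = 15 - 5*(-700 - 784) = 15 - 5*(-1484) = 15 + 7420 = 7435)
X(a, p) = (687 + p)/(2*a) (X(a, p) = (687 + p)/((2*a)) = (687 + p)*(1/(2*a)) = (687 + p)/(2*a))
o = -178530361/1166 (o = (½)*(687 + 7435)/1166 - 153117 = (½)*(1/1166)*8122 - 153117 = 4061/1166 - 153117 = -178530361/1166 ≈ -1.5311e+5)
o/E(-2259) = -178530361/(1166*(2*(-2259)²)) = -178530361/(1166*(2*5103081)) = -178530361/1166/10206162 = -178530361/1166*1/10206162 = -178530361/11900384892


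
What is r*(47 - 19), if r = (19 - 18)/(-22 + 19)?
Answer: -28/3 ≈ -9.3333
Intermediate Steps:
r = -⅓ (r = 1/(-3) = 1*(-⅓) = -⅓ ≈ -0.33333)
r*(47 - 19) = -(47 - 19)/3 = -⅓*28 = -28/3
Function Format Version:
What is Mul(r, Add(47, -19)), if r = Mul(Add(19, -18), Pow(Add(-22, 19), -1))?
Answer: Rational(-28, 3) ≈ -9.3333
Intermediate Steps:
r = Rational(-1, 3) (r = Mul(1, Pow(-3, -1)) = Mul(1, Rational(-1, 3)) = Rational(-1, 3) ≈ -0.33333)
Mul(r, Add(47, -19)) = Mul(Rational(-1, 3), Add(47, -19)) = Mul(Rational(-1, 3), 28) = Rational(-28, 3)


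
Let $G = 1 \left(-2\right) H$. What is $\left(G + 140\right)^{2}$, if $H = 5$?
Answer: $16900$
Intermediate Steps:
$G = -10$ ($G = 1 \left(-2\right) 5 = \left(-2\right) 5 = -10$)
$\left(G + 140\right)^{2} = \left(-10 + 140\right)^{2} = 130^{2} = 16900$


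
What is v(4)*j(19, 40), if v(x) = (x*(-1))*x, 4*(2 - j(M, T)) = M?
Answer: 44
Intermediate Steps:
j(M, T) = 2 - M/4
v(x) = -x**2 (v(x) = (-x)*x = -x**2)
v(4)*j(19, 40) = (-1*4**2)*(2 - 1/4*19) = (-1*16)*(2 - 19/4) = -16*(-11/4) = 44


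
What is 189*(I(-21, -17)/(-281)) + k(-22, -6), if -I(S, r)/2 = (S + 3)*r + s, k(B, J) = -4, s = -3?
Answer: 113410/281 ≈ 403.59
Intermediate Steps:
I(S, r) = 6 - 2*r*(3 + S) (I(S, r) = -2*((S + 3)*r - 3) = -2*((3 + S)*r - 3) = -2*(r*(3 + S) - 3) = -2*(-3 + r*(3 + S)) = 6 - 2*r*(3 + S))
189*(I(-21, -17)/(-281)) + k(-22, -6) = 189*((6 - 6*(-17) - 2*(-21)*(-17))/(-281)) - 4 = 189*((6 + 102 - 714)*(-1/281)) - 4 = 189*(-606*(-1/281)) - 4 = 189*(606/281) - 4 = 114534/281 - 4 = 113410/281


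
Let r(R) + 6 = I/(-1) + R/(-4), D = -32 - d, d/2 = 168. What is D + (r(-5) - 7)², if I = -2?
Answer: -4367/16 ≈ -272.94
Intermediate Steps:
d = 336 (d = 2*168 = 336)
D = -368 (D = -32 - 1*336 = -32 - 336 = -368)
r(R) = -4 - R/4 (r(R) = -6 + (-2/(-1) + R/(-4)) = -6 + (-2*(-1) + R*(-¼)) = -6 + (2 - R/4) = -4 - R/4)
D + (r(-5) - 7)² = -368 + ((-4 - ¼*(-5)) - 7)² = -368 + ((-4 + 5/4) - 7)² = -368 + (-11/4 - 7)² = -368 + (-39/4)² = -368 + 1521/16 = -4367/16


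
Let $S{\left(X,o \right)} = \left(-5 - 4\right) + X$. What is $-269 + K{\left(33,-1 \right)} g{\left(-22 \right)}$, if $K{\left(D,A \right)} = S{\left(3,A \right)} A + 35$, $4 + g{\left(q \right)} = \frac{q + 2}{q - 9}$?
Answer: $- \frac{12603}{31} \approx -406.55$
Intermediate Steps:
$g{\left(q \right)} = -4 + \frac{2 + q}{-9 + q}$ ($g{\left(q \right)} = -4 + \frac{q + 2}{q - 9} = -4 + \frac{2 + q}{-9 + q}$)
$S{\left(X,o \right)} = -9 + X$
$K{\left(D,A \right)} = 35 - 6 A$ ($K{\left(D,A \right)} = \left(-9 + 3\right) A + 35 = - 6 A + 35 = 35 - 6 A$)
$-269 + K{\left(33,-1 \right)} g{\left(-22 \right)} = -269 + \left(35 - -6\right) \frac{38 - -66}{-9 - 22} = -269 + \left(35 + 6\right) \frac{38 + 66}{-31} = -269 + 41 \left(\left(- \frac{1}{31}\right) 104\right) = -269 + 41 \left(- \frac{104}{31}\right) = -269 - \frac{4264}{31} = - \frac{12603}{31}$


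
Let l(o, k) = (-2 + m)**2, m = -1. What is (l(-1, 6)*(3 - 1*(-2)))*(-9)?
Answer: -405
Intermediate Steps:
l(o, k) = 9 (l(o, k) = (-2 - 1)**2 = (-3)**2 = 9)
(l(-1, 6)*(3 - 1*(-2)))*(-9) = (9*(3 - 1*(-2)))*(-9) = (9*(3 + 2))*(-9) = (9*5)*(-9) = 45*(-9) = -405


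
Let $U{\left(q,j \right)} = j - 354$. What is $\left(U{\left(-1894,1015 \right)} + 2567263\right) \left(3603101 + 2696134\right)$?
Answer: $16175956738140$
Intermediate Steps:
$U{\left(q,j \right)} = -354 + j$ ($U{\left(q,j \right)} = j - 354 = -354 + j$)
$\left(U{\left(-1894,1015 \right)} + 2567263\right) \left(3603101 + 2696134\right) = \left(\left(-354 + 1015\right) + 2567263\right) \left(3603101 + 2696134\right) = \left(661 + 2567263\right) 6299235 = 2567924 \cdot 6299235 = 16175956738140$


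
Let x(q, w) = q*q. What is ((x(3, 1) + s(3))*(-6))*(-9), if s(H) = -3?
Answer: 324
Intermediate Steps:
x(q, w) = q²
((x(3, 1) + s(3))*(-6))*(-9) = ((3² - 3)*(-6))*(-9) = ((9 - 3)*(-6))*(-9) = (6*(-6))*(-9) = -36*(-9) = 324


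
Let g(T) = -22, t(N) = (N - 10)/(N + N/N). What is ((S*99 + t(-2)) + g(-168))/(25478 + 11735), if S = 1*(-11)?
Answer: -1099/37213 ≈ -0.029533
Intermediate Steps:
t(N) = (-10 + N)/(1 + N) (t(N) = (-10 + N)/(N + 1) = (-10 + N)/(1 + N))
S = -11
((S*99 + t(-2)) + g(-168))/(25478 + 11735) = ((-11*99 + (-10 - 2)/(1 - 2)) - 22)/(25478 + 11735) = ((-1089 - 12/(-1)) - 22)/37213 = ((-1089 - 1*(-12)) - 22)*(1/37213) = ((-1089 + 12) - 22)*(1/37213) = (-1077 - 22)*(1/37213) = -1099*1/37213 = -1099/37213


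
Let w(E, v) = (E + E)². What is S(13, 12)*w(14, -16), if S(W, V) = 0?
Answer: 0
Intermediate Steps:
w(E, v) = 4*E² (w(E, v) = (2*E)² = 4*E²)
S(13, 12)*w(14, -16) = 0*(4*14²) = 0*(4*196) = 0*784 = 0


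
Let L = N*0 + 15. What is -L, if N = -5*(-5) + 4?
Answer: -15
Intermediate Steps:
N = 29 (N = 25 + 4 = 29)
L = 15 (L = 29*0 + 15 = 0 + 15 = 15)
-L = -1*15 = -15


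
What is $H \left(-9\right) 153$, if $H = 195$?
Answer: $-268515$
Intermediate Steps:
$H \left(-9\right) 153 = 195 \left(-9\right) 153 = \left(-1755\right) 153 = -268515$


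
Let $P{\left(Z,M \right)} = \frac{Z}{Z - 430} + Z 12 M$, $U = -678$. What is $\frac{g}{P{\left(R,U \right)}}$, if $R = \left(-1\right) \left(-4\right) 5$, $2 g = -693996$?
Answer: $\frac{7113459}{3335761} \approx 2.1325$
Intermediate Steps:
$g = -346998$ ($g = \frac{1}{2} \left(-693996\right) = -346998$)
$R = 20$ ($R = 4 \cdot 5 = 20$)
$P{\left(Z,M \right)} = \frac{Z}{-430 + Z} + 12 M Z$ ($P{\left(Z,M \right)} = \frac{Z}{-430 + Z} + 12 Z M = \frac{Z}{-430 + Z} + 12 M Z$)
$\frac{g}{P{\left(R,U \right)}} = - \frac{346998}{20 \frac{1}{-430 + 20} \left(1 - -3498480 + 12 \left(-678\right) 20\right)} = - \frac{346998}{20 \frac{1}{-410} \left(1 + 3498480 - 162720\right)} = - \frac{346998}{20 \left(- \frac{1}{410}\right) 3335761} = - \frac{346998}{- \frac{6671522}{41}} = \left(-346998\right) \left(- \frac{41}{6671522}\right) = \frac{7113459}{3335761}$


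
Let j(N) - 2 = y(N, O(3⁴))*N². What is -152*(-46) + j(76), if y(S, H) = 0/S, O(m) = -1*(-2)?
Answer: 6994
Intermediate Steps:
O(m) = 2
y(S, H) = 0
j(N) = 2 (j(N) = 2 + 0*N² = 2 + 0 = 2)
-152*(-46) + j(76) = -152*(-46) + 2 = 6992 + 2 = 6994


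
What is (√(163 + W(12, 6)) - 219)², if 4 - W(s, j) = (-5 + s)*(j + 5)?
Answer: 48051 - 1314*√10 ≈ 43896.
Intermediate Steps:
W(s, j) = 4 - (-5 + s)*(5 + j) (W(s, j) = 4 - (-5 + s)*(j + 5) = 4 - (-5 + s)*(5 + j))
(√(163 + W(12, 6)) - 219)² = (√(163 + (29 - 5*12 + 5*6 - 1*6*12)) - 219)² = (√(163 + (29 - 60 + 30 - 72)) - 219)² = (√(163 - 73) - 219)² = (√90 - 219)² = (3*√10 - 219)² = (-219 + 3*√10)²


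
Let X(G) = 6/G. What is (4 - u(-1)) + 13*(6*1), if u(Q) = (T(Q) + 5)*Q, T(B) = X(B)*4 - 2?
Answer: 61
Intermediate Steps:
T(B) = -2 + 24/B (T(B) = (6/B)*4 - 2 = 24/B - 2 = -2 + 24/B)
u(Q) = Q*(3 + 24/Q) (u(Q) = ((-2 + 24/Q) + 5)*Q = (3 + 24/Q)*Q = Q*(3 + 24/Q))
(4 - u(-1)) + 13*(6*1) = (4 - (24 + 3*(-1))) + 13*(6*1) = (4 - (24 - 3)) + 13*6 = (4 - 1*21) + 78 = (4 - 21) + 78 = -17 + 78 = 61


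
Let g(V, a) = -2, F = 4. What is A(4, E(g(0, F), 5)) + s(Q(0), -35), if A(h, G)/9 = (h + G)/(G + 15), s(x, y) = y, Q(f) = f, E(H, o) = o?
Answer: -619/20 ≈ -30.950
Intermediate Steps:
A(h, G) = 9*(G + h)/(15 + G) (A(h, G) = 9*((h + G)/(G + 15)) = 9*((G + h)/(15 + G)) = 9*(G + h)/(15 + G))
A(4, E(g(0, F), 5)) + s(Q(0), -35) = 9*(5 + 4)/(15 + 5) - 35 = 9*9/20 - 35 = 9*(1/20)*9 - 35 = 81/20 - 35 = -619/20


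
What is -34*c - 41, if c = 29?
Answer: -1027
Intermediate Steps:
-34*c - 41 = -34*29 - 41 = -986 - 41 = -1027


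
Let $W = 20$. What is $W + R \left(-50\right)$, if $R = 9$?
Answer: $-430$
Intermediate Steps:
$W + R \left(-50\right) = 20 + 9 \left(-50\right) = 20 - 450 = -430$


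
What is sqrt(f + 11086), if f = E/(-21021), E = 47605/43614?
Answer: sqrt(21129774667310180586)/43657614 ≈ 105.29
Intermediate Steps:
E = 47605/43614 (E = 47605*(1/43614) = 47605/43614 ≈ 1.0915)
f = -47605/916809894 (f = (47605/43614)/(-21021) = (47605/43614)*(-1/21021) = -47605/916809894 ≈ -5.1925e-5)
sqrt(f + 11086) = sqrt(-47605/916809894 + 11086) = sqrt(10163754437279/916809894) = sqrt(21129774667310180586)/43657614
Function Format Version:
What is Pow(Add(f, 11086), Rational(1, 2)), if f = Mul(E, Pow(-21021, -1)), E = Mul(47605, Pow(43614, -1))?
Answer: Mul(Rational(1, 43657614), Pow(21129774667310180586, Rational(1, 2))) ≈ 105.29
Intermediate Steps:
E = Rational(47605, 43614) (E = Mul(47605, Rational(1, 43614)) = Rational(47605, 43614) ≈ 1.0915)
f = Rational(-47605, 916809894) (f = Mul(Rational(47605, 43614), Pow(-21021, -1)) = Mul(Rational(47605, 43614), Rational(-1, 21021)) = Rational(-47605, 916809894) ≈ -5.1925e-5)
Pow(Add(f, 11086), Rational(1, 2)) = Pow(Add(Rational(-47605, 916809894), 11086), Rational(1, 2)) = Pow(Rational(10163754437279, 916809894), Rational(1, 2)) = Mul(Rational(1, 43657614), Pow(21129774667310180586, Rational(1, 2)))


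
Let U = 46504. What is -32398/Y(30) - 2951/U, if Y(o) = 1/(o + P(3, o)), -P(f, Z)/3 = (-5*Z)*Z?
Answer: -20384793092711/46504 ≈ -4.3834e+8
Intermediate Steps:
P(f, Z) = 15*Z**2 (P(f, Z) = -3*(-5*Z)*Z = -(-15)*Z**2 = 15*Z**2)
Y(o) = 1/(o + 15*o**2)
-32398/Y(30) - 2951/U = -32398/(1/(30*(1 + 15*30))) - 2951/46504 = -32398/(1/(30*(1 + 450))) - 2951*1/46504 = -32398/((1/30)/451) - 2951/46504 = -32398/((1/30)*(1/451)) - 2951/46504 = -32398/1/13530 - 2951/46504 = -32398*13530 - 2951/46504 = -438344940 - 2951/46504 = -20384793092711/46504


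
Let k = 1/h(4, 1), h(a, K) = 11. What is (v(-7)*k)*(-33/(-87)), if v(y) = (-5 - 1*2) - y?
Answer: 0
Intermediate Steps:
v(y) = -7 - y (v(y) = (-5 - 2) - y = -7 - y)
k = 1/11 ≈ 0.090909
(v(-7)*k)*(-33/(-87)) = ((-7 - 1*(-7))*(1/11))*(-33/(-87)) = ((-7 + 7)*(1/11))*(-33*(-1/87)) = (0*(1/11))*(11/29) = 0*(11/29) = 0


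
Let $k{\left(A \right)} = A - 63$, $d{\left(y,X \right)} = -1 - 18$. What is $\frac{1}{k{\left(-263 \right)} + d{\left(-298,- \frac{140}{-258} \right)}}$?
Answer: $- \frac{1}{345} \approx -0.0028986$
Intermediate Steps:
$d{\left(y,X \right)} = -19$ ($d{\left(y,X \right)} = -1 - 18 = -19$)
$k{\left(A \right)} = -63 + A$
$\frac{1}{k{\left(-263 \right)} + d{\left(-298,- \frac{140}{-258} \right)}} = \frac{1}{\left(-63 - 263\right) - 19} = \frac{1}{-326 - 19} = \frac{1}{-345} = - \frac{1}{345}$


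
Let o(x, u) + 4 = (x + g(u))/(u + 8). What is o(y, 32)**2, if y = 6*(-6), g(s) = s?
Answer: 1681/100 ≈ 16.810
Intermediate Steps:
y = -36
o(x, u) = -4 + (u + x)/(8 + u) (o(x, u) = -4 + (x + u)/(u + 8) = -4 + (u + x)/(8 + u))
o(y, 32)**2 = ((-32 - 36 - 3*32)/(8 + 32))**2 = ((-32 - 36 - 96)/40)**2 = ((1/40)*(-164))**2 = (-41/10)**2 = 1681/100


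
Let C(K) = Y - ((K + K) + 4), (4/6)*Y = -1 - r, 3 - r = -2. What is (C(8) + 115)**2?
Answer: 7396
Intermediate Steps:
r = 5 (r = 3 - 1*(-2) = 3 + 2 = 5)
Y = -9 (Y = 3*(-1 - 1*5)/2 = 3*(-1 - 5)/2 = (3/2)*(-6) = -9)
C(K) = -13 - 2*K (C(K) = -9 - ((K + K) + 4) = -9 - (2*K + 4) = -9 - (4 + 2*K) = -9 + (-4 - 2*K) = -13 - 2*K)
(C(8) + 115)**2 = ((-13 - 2*8) + 115)**2 = ((-13 - 16) + 115)**2 = (-29 + 115)**2 = 86**2 = 7396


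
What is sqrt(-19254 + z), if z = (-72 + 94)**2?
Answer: I*sqrt(18770) ≈ 137.0*I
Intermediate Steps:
z = 484 (z = 22**2 = 484)
sqrt(-19254 + z) = sqrt(-19254 + 484) = sqrt(-18770) = I*sqrt(18770)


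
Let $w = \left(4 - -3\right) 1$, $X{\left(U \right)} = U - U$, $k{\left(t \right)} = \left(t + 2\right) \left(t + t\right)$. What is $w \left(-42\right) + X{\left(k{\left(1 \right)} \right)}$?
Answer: $-294$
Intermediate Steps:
$k{\left(t \right)} = 2 t \left(2 + t\right)$ ($k{\left(t \right)} = \left(2 + t\right) 2 t = 2 t \left(2 + t\right)$)
$X{\left(U \right)} = 0$
$w = 7$ ($w = \left(4 + 3\right) 1 = 7 \cdot 1 = 7$)
$w \left(-42\right) + X{\left(k{\left(1 \right)} \right)} = 7 \left(-42\right) + 0 = -294 + 0 = -294$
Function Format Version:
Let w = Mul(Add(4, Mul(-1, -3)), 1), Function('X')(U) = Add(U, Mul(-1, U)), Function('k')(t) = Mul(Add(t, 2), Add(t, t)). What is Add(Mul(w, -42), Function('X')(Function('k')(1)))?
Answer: -294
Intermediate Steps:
Function('k')(t) = Mul(2, t, Add(2, t)) (Function('k')(t) = Mul(Add(2, t), Mul(2, t)) = Mul(2, t, Add(2, t)))
Function('X')(U) = 0
w = 7 (w = Mul(Add(4, 3), 1) = Mul(7, 1) = 7)
Add(Mul(w, -42), Function('X')(Function('k')(1))) = Add(Mul(7, -42), 0) = Add(-294, 0) = -294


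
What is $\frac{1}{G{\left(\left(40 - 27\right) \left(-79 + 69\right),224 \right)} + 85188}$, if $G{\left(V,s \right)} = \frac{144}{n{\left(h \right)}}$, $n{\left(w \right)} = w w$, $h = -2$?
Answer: $\frac{1}{85224} \approx 1.1734 \cdot 10^{-5}$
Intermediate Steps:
$n{\left(w \right)} = w^{2}$
$G{\left(V,s \right)} = 36$ ($G{\left(V,s \right)} = \frac{144}{\left(-2\right)^{2}} = \frac{144}{4} = 144 \cdot \frac{1}{4} = 36$)
$\frac{1}{G{\left(\left(40 - 27\right) \left(-79 + 69\right),224 \right)} + 85188} = \frac{1}{36 + 85188} = \frac{1}{85224}$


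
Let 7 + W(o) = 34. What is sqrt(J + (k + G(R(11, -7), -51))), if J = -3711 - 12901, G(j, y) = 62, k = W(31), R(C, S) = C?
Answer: I*sqrt(16523) ≈ 128.54*I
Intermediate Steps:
W(o) = 27 (W(o) = -7 + 34 = 27)
k = 27
J = -16612
sqrt(J + (k + G(R(11, -7), -51))) = sqrt(-16612 + (27 + 62)) = sqrt(-16612 + 89) = sqrt(-16523) = I*sqrt(16523)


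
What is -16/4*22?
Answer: -88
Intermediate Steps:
-16/4*22 = -16*¼*22 = -4*22 = -88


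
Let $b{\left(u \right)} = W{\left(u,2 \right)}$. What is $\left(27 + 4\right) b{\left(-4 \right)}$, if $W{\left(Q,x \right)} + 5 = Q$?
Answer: $-279$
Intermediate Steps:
$W{\left(Q,x \right)} = -5 + Q$
$b{\left(u \right)} = -5 + u$
$\left(27 + 4\right) b{\left(-4 \right)} = \left(27 + 4\right) \left(-5 - 4\right) = 31 \left(-9\right) = -279$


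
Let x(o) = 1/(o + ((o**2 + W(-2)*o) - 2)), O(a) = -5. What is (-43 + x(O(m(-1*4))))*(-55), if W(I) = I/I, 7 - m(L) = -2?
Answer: 30690/13 ≈ 2360.8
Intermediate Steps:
m(L) = 9 (m(L) = 7 - 1*(-2) = 7 + 2 = 9)
W(I) = 1
x(o) = 1/(-2 + o**2 + 2*o) (x(o) = 1/(o + ((o**2 + 1*o) - 2)) = 1/(o + ((o**2 + o) - 2)) = 1/(o + ((o + o**2) - 2)) = 1/(o + (-2 + o + o**2)) = 1/(-2 + o**2 + 2*o))
(-43 + x(O(m(-1*4))))*(-55) = (-43 + 1/(-2 + (-5)**2 + 2*(-5)))*(-55) = (-43 + 1/(-2 + 25 - 10))*(-55) = (-43 + 1/13)*(-55) = -558/13*(-55) = 30690/13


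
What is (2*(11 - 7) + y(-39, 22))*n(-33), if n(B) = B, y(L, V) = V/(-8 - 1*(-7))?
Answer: 462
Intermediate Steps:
y(L, V) = -V (y(L, V) = V/(-8 + 7) = V/(-1) = V*(-1) = -V)
(2*(11 - 7) + y(-39, 22))*n(-33) = (2*(11 - 7) - 1*22)*(-33) = (2*4 - 22)*(-33) = (8 - 22)*(-33) = -14*(-33) = 462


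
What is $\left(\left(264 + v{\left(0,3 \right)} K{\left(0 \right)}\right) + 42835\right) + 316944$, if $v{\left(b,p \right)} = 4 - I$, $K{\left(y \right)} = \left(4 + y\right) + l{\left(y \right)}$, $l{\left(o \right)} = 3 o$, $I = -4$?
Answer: $360075$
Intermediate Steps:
$K{\left(y \right)} = 4 + 4 y$ ($K{\left(y \right)} = \left(4 + y\right) + 3 y = 4 + 4 y$)
$v{\left(b,p \right)} = 8$ ($v{\left(b,p \right)} = 4 - -4 = 4 + 4 = 8$)
$\left(\left(264 + v{\left(0,3 \right)} K{\left(0 \right)}\right) + 42835\right) + 316944 = \left(\left(264 + 8 \left(4 + 4 \cdot 0\right)\right) + 42835\right) + 316944 = \left(\left(264 + 8 \left(4 + 0\right)\right) + 42835\right) + 316944 = \left(\left(264 + 8 \cdot 4\right) + 42835\right) + 316944 = \left(\left(264 + 32\right) + 42835\right) + 316944 = \left(296 + 42835\right) + 316944 = 43131 + 316944 = 360075$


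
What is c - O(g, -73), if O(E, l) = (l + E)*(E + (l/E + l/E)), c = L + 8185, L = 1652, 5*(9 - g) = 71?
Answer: 3778442/325 ≈ 11626.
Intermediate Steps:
g = -26/5 (g = 9 - ⅕*71 = 9 - 71/5 = -26/5 ≈ -5.2000)
c = 9837 (c = 1652 + 8185 = 9837)
O(E, l) = (E + l)*(E + 2*l/E)
c - O(g, -73) = 9837 - ((-26/5)² + 2*(-73) - 26/5*(-73) + 2*(-73)²/(-26/5)) = 9837 - (676/25 - 146 + 1898/5 + 2*(-5/26)*5329) = 9837 - (676/25 - 146 + 1898/5 - 26645/13) = 9837 - 1*(-581417/325) = 9837 + 581417/325 = 3778442/325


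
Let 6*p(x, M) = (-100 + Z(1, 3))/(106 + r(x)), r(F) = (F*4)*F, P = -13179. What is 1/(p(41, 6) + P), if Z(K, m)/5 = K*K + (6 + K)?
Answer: -683/9001258 ≈ -7.5878e-5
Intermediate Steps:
Z(K, m) = 30 + 5*K + 5*K² (Z(K, m) = 5*(K*K + (6 + K)) = 5*(K² + (6 + K)) = 5*(6 + K + K²) = 30 + 5*K + 5*K²)
r(F) = 4*F² (r(F) = (4*F)*F = 4*F²)
p(x, M) = -10/(106 + 4*x²) (p(x, M) = ((-100 + (30 + 5*1 + 5*1²))/(106 + 4*x²))/6 = ((-100 + (30 + 5 + 5*1))/(106 + 4*x²))/6 = ((-100 + (30 + 5 + 5))/(106 + 4*x²))/6 = ((-100 + 40)/(106 + 4*x²))/6 = (-60/(106 + 4*x²))/6 = -10/(106 + 4*x²))
1/(p(41, 6) + P) = 1/(-5/(53 + 2*41²) - 13179) = 1/(-5/(53 + 2*1681) - 13179) = 1/(-5/(53 + 3362) - 13179) = 1/(-5/3415 - 13179) = 1/(-5*1/3415 - 13179) = 1/(-1/683 - 13179) = 1/(-9001258/683) = -683/9001258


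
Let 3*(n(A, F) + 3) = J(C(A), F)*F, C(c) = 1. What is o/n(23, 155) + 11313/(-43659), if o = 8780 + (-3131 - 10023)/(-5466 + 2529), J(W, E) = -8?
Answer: -3839178517/179747337 ≈ -21.359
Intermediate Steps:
n(A, F) = -3 - 8*F/3 (n(A, F) = -3 + (-8*F)/3 = -3 - 8*F/3)
o = 25800014/2937 (o = 8780 - 13154/(-2937) = 8780 - 13154*(-1/2937) = 8780 + 13154/2937 = 25800014/2937 ≈ 8784.5)
o/n(23, 155) + 11313/(-43659) = 25800014/(2937*(-3 - 8/3*155)) + 11313/(-43659) = 25800014/(2937*(-3 - 1240/3)) + 11313*(-1/43659) = 25800014/(2937*(-1249/3)) - 419/1617 = (25800014/2937)*(-3/1249) - 419/1617 = -25800014/1222771 - 419/1617 = -3839178517/179747337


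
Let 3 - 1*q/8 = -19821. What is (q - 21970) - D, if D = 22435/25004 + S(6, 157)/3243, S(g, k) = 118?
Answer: 33672720983/246468 ≈ 1.3662e+5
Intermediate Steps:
q = 158592 (q = 24 - 8*(-19821) = 24 + 158568 = 158592)
D = 230113/246468 (D = 22435/25004 + 118/3243 = 22435*(1/25004) + 118*(1/3243) = 3205/3572 + 118/3243 = 230113/246468 ≈ 0.93364)
(q - 21970) - D = (158592 - 21970) - 1*230113/246468 = 136622 - 230113/246468 = 33672720983/246468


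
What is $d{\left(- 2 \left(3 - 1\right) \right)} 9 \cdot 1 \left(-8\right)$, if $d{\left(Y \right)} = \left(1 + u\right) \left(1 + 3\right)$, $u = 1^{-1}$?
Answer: $-576$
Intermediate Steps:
$u = 1$
$d{\left(Y \right)} = 8$ ($d{\left(Y \right)} = \left(1 + 1\right) \left(1 + 3\right) = 2 \cdot 4 = 8$)
$d{\left(- 2 \left(3 - 1\right) \right)} 9 \cdot 1 \left(-8\right) = 8 \cdot 9 \cdot 1 \left(-8\right) = 8 \cdot 9 \left(-8\right) = 72 \left(-8\right) = -576$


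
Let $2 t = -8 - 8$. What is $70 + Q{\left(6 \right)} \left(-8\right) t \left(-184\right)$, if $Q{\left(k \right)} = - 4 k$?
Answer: $282694$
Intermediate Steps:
$t = -8$ ($t = \frac{-8 - 8}{2} = \frac{1}{2} \left(-16\right) = -8$)
$70 + Q{\left(6 \right)} \left(-8\right) t \left(-184\right) = 70 + \left(-4\right) 6 \left(-8\right) \left(-8\right) \left(-184\right) = 70 + \left(-24\right) \left(-8\right) \left(-8\right) \left(-184\right) = 70 + 192 \left(-8\right) \left(-184\right) = 70 - -282624 = 70 + 282624 = 282694$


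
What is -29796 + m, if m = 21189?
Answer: -8607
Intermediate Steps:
-29796 + m = -29796 + 21189 = -8607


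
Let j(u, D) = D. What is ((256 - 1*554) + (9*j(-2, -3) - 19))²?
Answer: 118336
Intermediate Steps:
((256 - 1*554) + (9*j(-2, -3) - 19))² = ((256 - 1*554) + (9*(-3) - 19))² = ((256 - 554) + (-27 - 19))² = (-298 - 46)² = (-344)² = 118336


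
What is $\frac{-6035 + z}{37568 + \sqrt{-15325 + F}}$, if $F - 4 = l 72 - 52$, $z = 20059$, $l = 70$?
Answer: $\frac{526853632}{1411364957} - \frac{14024 i \sqrt{10333}}{1411364957} \approx 0.37329 - 0.0010101 i$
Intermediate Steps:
$F = 4992$ ($F = 4 + \left(70 \cdot 72 - 52\right) = 4 + \left(5040 - 52\right) = 4 + 4988 = 4992$)
$\frac{-6035 + z}{37568 + \sqrt{-15325 + F}} = \frac{-6035 + 20059}{37568 + \sqrt{-15325 + 4992}} = \frac{14024}{37568 + \sqrt{-10333}} = \frac{14024}{37568 + i \sqrt{10333}}$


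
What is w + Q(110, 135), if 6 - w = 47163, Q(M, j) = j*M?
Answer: -32307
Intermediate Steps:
Q(M, j) = M*j
w = -47157 (w = 6 - 1*47163 = 6 - 47163 = -47157)
w + Q(110, 135) = -47157 + 110*135 = -47157 + 14850 = -32307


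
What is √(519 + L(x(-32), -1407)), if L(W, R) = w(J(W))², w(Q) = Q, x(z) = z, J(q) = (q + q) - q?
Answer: √1543 ≈ 39.281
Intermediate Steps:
J(q) = q (J(q) = 2*q - q = q)
L(W, R) = W²
√(519 + L(x(-32), -1407)) = √(519 + (-32)²) = √(519 + 1024) = √1543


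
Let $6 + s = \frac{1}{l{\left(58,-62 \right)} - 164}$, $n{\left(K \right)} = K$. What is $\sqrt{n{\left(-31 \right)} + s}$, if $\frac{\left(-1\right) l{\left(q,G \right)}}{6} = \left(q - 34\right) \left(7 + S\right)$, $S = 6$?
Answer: $\frac{i \sqrt{38344497}}{1018} \approx 6.0828 i$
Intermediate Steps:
$l{\left(q,G \right)} = 2652 - 78 q$ ($l{\left(q,G \right)} = - 6 \left(q - 34\right) \left(7 + 6\right) = - 6 \left(-34 + q\right) 13 = - 6 \left(-442 + 13 q\right) = 2652 - 78 q$)
$s = - \frac{12217}{2036}$ ($s = -6 + \frac{1}{\left(2652 - 4524\right) - 164} = -6 + \frac{1}{-1872 - 164} = -6 + \frac{1}{-2036} = -6 - \frac{1}{2036} = - \frac{12217}{2036} \approx -6.0005$)
$\sqrt{n{\left(-31 \right)} + s} = \sqrt{-31 - \frac{12217}{2036}} = \sqrt{- \frac{75333}{2036}} = \frac{i \sqrt{38344497}}{1018}$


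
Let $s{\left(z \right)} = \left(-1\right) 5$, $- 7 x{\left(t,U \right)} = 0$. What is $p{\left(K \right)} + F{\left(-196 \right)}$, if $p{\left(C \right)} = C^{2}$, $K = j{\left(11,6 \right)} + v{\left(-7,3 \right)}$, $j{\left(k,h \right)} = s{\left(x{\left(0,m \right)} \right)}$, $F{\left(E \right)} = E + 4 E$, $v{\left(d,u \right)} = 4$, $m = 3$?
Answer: $-979$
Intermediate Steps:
$x{\left(t,U \right)} = 0$ ($x{\left(t,U \right)} = \left(- \frac{1}{7}\right) 0 = 0$)
$s{\left(z \right)} = -5$
$F{\left(E \right)} = 5 E$
$j{\left(k,h \right)} = -5$
$K = -1$ ($K = -5 + 4 = -1$)
$p{\left(K \right)} + F{\left(-196 \right)} = \left(-1\right)^{2} + 5 \left(-196\right) = 1 - 980 = -979$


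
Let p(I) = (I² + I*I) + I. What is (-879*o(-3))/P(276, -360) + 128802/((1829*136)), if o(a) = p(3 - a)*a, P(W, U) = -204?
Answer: -125335497/124372 ≈ -1007.7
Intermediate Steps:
p(I) = I + 2*I² (p(I) = (I² + I²) + I = 2*I² + I = I + 2*I²)
o(a) = a*(3 - a)*(7 - 2*a) (o(a) = ((3 - a)*(1 + 2*(3 - a)))*a = ((3 - a)*(1 + (6 - 2*a)))*a = ((3 - a)*(7 - 2*a))*a = a*(3 - a)*(7 - 2*a))
(-879*o(-3))/P(276, -360) + 128802/((1829*136)) = -(-2637)*(-7 + 2*(-3))*(-3 - 3)/(-204) + 128802/((1829*136)) = -(-2637)*(-7 - 6)*(-6)*(-1/204) + 128802/248744 = -(-2637)*(-13)*(-6)*(-1/204) + 128802*(1/248744) = -879*(-234)*(-1/204) + 64401/124372 = 205686*(-1/204) + 64401/124372 = -34281/34 + 64401/124372 = -125335497/124372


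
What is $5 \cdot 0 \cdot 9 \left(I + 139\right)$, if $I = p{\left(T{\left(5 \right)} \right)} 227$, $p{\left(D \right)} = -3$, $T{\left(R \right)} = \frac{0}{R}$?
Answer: $0$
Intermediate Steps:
$T{\left(R \right)} = 0$
$I = -681$ ($I = \left(-3\right) 227 = -681$)
$5 \cdot 0 \cdot 9 \left(I + 139\right) = 5 \cdot 0 \cdot 9 \left(-681 + 139\right) = 0 \cdot 9 \left(-542\right) = 0 \left(-542\right) = 0$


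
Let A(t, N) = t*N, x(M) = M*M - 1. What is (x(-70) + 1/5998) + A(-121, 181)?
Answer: -101977995/5998 ≈ -17002.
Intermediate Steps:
x(M) = -1 + M**2 (x(M) = M**2 - 1 = -1 + M**2)
A(t, N) = N*t
(x(-70) + 1/5998) + A(-121, 181) = ((-1 + (-70)**2) + 1/5998) + 181*(-121) = ((-1 + 4900) + 1/5998) - 21901 = (4899 + 1/5998) - 21901 = 29384203/5998 - 21901 = -101977995/5998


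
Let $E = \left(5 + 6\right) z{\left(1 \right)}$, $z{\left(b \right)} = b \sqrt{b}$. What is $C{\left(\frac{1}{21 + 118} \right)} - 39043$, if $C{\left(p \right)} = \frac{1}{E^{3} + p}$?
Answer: $- \frac{7223345291}{185010} \approx -39043.0$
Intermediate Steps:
$z{\left(b \right)} = b^{\frac{3}{2}}$
$E = 11$ ($E = \left(5 + 6\right) 1^{\frac{3}{2}} = 11 \cdot 1 = 11$)
$C{\left(p \right)} = \frac{1}{1331 + p}$ ($C{\left(p \right)} = \frac{1}{11^{3} + p} = \frac{1}{1331 + p}$)
$C{\left(\frac{1}{21 + 118} \right)} - 39043 = \frac{1}{1331 + \frac{1}{21 + 118}} - 39043 = \frac{1}{1331 + \frac{1}{139}} - 39043 = \frac{1}{\frac{185010}{139}} - 39043 = \frac{139}{185010} - 39043 = - \frac{7223345291}{185010}$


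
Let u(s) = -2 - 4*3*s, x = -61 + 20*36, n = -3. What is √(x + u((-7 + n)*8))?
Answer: 7*√33 ≈ 40.212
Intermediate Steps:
x = 659 (x = -61 + 720 = 659)
u(s) = -2 - 12*s
√(x + u((-7 + n)*8)) = √(659 + (-2 - 12*(-7 - 3)*8)) = √(659 + (-2 - (-120)*8)) = √(659 + (-2 - 12*(-80))) = √(659 + (-2 + 960)) = √(659 + 958) = √1617 = 7*√33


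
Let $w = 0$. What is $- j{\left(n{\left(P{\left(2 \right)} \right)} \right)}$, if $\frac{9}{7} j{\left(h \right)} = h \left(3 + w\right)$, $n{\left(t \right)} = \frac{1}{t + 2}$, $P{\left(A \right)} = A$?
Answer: $- \frac{7}{12} \approx -0.58333$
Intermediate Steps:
$n{\left(t \right)} = \frac{1}{2 + t}$
$j{\left(h \right)} = \frac{7 h}{3}$ ($j{\left(h \right)} = \frac{7 h \left(3 + 0\right)}{9} = \frac{7 h 3}{9} = \frac{7 \cdot 3 h}{9} = \frac{7 h}{3}$)
$- j{\left(n{\left(P{\left(2 \right)} \right)} \right)} = - \frac{7}{3 \left(2 + 2\right)} = - \frac{7}{3 \cdot 4} = \left(-1\right) \frac{7}{12} = - \frac{7}{12}$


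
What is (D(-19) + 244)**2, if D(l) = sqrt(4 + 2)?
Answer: (244 + sqrt(6))**2 ≈ 60737.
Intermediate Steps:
D(l) = sqrt(6)
(D(-19) + 244)**2 = (sqrt(6) + 244)**2 = (244 + sqrt(6))**2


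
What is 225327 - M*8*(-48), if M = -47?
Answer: 207279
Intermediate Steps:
225327 - M*8*(-48) = 225327 - (-47*8)*(-48) = 225327 - (-376)*(-48) = 225327 - 1*18048 = 225327 - 18048 = 207279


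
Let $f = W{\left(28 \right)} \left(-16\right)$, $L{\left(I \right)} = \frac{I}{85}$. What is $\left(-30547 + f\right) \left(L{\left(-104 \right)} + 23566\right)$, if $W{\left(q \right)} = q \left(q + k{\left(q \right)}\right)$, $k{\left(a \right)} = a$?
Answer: $- \frac{22287447762}{17} \approx -1.311 \cdot 10^{9}$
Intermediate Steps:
$L{\left(I \right)} = \frac{I}{85}$ ($L{\left(I \right)} = I \frac{1}{85} = \frac{I}{85}$)
$W{\left(q \right)} = 2 q^{2}$ ($W{\left(q \right)} = q \left(q + q\right) = q 2 q = 2 q^{2}$)
$f = -25088$ ($f = 2 \cdot 28^{2} \left(-16\right) = 2 \cdot 784 \left(-16\right) = 1568 \left(-16\right) = -25088$)
$\left(-30547 + f\right) \left(L{\left(-104 \right)} + 23566\right) = \left(-30547 - 25088\right) \left(\frac{1}{85} \left(-104\right) + 23566\right) = - 55635 \left(- \frac{104}{85} + 23566\right) = \left(-55635\right) \frac{2003006}{85} = - \frac{22287447762}{17}$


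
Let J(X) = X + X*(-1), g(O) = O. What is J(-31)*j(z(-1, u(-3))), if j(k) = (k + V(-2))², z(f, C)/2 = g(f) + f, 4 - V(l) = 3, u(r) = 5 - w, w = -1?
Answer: 0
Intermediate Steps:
u(r) = 6 (u(r) = 5 - 1*(-1) = 5 + 1 = 6)
V(l) = 1 (V(l) = 4 - 1*3 = 4 - 3 = 1)
J(X) = 0 (J(X) = X - X = 0)
z(f, C) = 4*f (z(f, C) = 2*(f + f) = 2*(2*f) = 4*f)
j(k) = (1 + k)² (j(k) = (k + 1)² = (1 + k)²)
J(-31)*j(z(-1, u(-3))) = 0*(1 + 4*(-1))² = 0*(1 - 4)² = 0*(-3)² = 0*9 = 0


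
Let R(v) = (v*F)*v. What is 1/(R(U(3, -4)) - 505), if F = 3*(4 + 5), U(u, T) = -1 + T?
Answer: 1/170 ≈ 0.0058824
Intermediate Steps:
F = 27 (F = 3*9 = 27)
R(v) = 27*v² (R(v) = (v*27)*v = (27*v)*v = 27*v²)
1/(R(U(3, -4)) - 505) = 1/(27*(-1 - 4)² - 505) = 1/(27*(-5)² - 505) = 1/(27*25 - 505) = 1/(675 - 505) = 1/170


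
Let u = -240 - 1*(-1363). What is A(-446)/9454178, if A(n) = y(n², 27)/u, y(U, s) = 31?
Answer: 31/10617041894 ≈ 2.9198e-9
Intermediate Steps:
u = 1123 (u = -240 + 1363 = 1123)
A(n) = 31/1123
A(-446)/9454178 = (31/1123)/9454178 = (31/1123)*(1/9454178) = 31/10617041894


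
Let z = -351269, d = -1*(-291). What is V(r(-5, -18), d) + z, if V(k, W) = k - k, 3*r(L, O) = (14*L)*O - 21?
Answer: -351269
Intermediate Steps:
d = 291
r(L, O) = -7 + 14*L*O/3 (r(L, O) = ((14*L)*O - 21)/3 = (14*L*O - 21)/3 = (-21 + 14*L*O)/3 = -7 + 14*L*O/3)
V(k, W) = 0
V(r(-5, -18), d) + z = 0 - 351269 = -351269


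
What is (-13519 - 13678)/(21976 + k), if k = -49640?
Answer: 27197/27664 ≈ 0.98312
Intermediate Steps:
(-13519 - 13678)/(21976 + k) = (-13519 - 13678)/(21976 - 49640) = -27197/(-27664) = -27197*(-1/27664) = 27197/27664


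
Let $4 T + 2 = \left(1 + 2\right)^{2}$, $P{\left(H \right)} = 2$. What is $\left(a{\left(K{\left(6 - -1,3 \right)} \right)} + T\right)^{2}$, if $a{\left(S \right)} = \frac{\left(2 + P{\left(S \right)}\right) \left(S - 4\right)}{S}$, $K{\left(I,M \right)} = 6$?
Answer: $\frac{1369}{144} \approx 9.5069$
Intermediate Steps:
$a{\left(S \right)} = \frac{-16 + 4 S}{S}$ ($a{\left(S \right)} = \frac{\left(2 + 2\right) \left(S - 4\right)}{S} = \frac{4 \left(-4 + S\right)}{S} = \frac{-16 + 4 S}{S}$)
$T = \frac{7}{4}$ ($T = - \frac{1}{2} + \frac{\left(1 + 2\right)^{2}}{4} = - \frac{1}{2} + \frac{3^{2}}{4} = - \frac{1}{2} + \frac{1}{4} \cdot 9 = - \frac{1}{2} + \frac{9}{4} = \frac{7}{4} \approx 1.75$)
$\left(a{\left(K{\left(6 - -1,3 \right)} \right)} + T\right)^{2} = \left(\left(4 - \frac{16}{6}\right) + \frac{7}{4}\right)^{2} = \left(\left(4 - \frac{8}{3}\right) + \frac{7}{4}\right)^{2} = \left(\frac{4}{3} + \frac{7}{4}\right)^{2} = \left(\frac{37}{12}\right)^{2} = \frac{1369}{144}$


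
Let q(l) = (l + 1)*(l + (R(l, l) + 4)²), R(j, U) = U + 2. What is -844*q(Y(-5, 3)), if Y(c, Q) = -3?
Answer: 10128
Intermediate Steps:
R(j, U) = 2 + U
q(l) = (1 + l)*(l + (6 + l)²) (q(l) = (l + 1)*(l + ((2 + l) + 4)²) = (1 + l)*(l + (6 + l)²))
-844*q(Y(-5, 3)) = -844*(36 + (-3)³ + 14*(-3)² + 49*(-3)) = -844*(36 - 27 + 14*9 - 147) = -844*(36 - 27 + 126 - 147) = -844*(-12) = 10128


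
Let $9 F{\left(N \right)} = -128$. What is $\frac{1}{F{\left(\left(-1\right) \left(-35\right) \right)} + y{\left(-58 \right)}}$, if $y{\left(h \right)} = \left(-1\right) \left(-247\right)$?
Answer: $\frac{9}{2095} \approx 0.0042959$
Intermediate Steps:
$F{\left(N \right)} = - \frac{128}{9}$ ($F{\left(N \right)} = \frac{1}{9} \left(-128\right) = - \frac{128}{9}$)
$y{\left(h \right)} = 247$
$\frac{1}{F{\left(\left(-1\right) \left(-35\right) \right)} + y{\left(-58 \right)}} = \frac{1}{- \frac{128}{9} + 247} = \frac{1}{\frac{2095}{9}} = \frac{9}{2095}$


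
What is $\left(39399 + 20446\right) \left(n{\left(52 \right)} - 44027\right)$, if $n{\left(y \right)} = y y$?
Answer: $-2472974935$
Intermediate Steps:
$n{\left(y \right)} = y^{2}$
$\left(39399 + 20446\right) \left(n{\left(52 \right)} - 44027\right) = \left(39399 + 20446\right) \left(52^{2} - 44027\right) = 59845 \left(2704 - 44027\right) = 59845 \left(-41323\right) = -2472974935$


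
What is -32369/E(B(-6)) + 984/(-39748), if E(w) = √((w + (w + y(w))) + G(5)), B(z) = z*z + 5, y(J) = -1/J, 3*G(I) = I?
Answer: -246/9937 - 32369*√79089/2572 ≈ -3539.3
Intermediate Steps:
G(I) = I/3
B(z) = 5 + z² (B(z) = z² + 5 = 5 + z²)
E(w) = √(5/3 - 1/w + 2*w) (E(w) = √((w + (w - 1/w)) + (⅓)*5) = √((-1/w + 2*w) + 5/3) = √(5/3 - 1/w + 2*w))
-32369/E(B(-6)) + 984/(-39748) = -32369*3/√(15 - 9/(5 + (-6)²) + 18*(5 + (-6)²)) + 984/(-39748) = -32369*3/√(15 - 9/(5 + 36) + 18*(5 + 36)) + 984*(-1/39748) = -32369*3/√(15 - 9/41 + 18*41) - 246/9937 = -32369*3/√(15 - 9*1/41 + 738) - 246/9937 = -32369*3/√(15 - 9/41 + 738) - 246/9937 = -32369*√79089/2572 - 246/9937 = -246/9937 - 32369*√79089/2572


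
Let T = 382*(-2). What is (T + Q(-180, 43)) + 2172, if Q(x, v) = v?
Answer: 1451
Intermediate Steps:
T = -764
(T + Q(-180, 43)) + 2172 = (-764 + 43) + 2172 = -721 + 2172 = 1451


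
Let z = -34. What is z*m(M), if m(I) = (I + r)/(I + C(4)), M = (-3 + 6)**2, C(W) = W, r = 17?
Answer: -68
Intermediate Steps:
M = 9 (M = 3**2 = 9)
m(I) = (17 + I)/(4 + I) (m(I) = (I + 17)/(I + 4) = (17 + I)/(4 + I))
z*m(M) = -34*(17 + 9)/(4 + 9) = -34*26/13 = -34*2 = -68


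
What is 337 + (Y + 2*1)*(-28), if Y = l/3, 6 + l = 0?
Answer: 337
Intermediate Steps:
l = -6 (l = -6 + 0 = -6)
Y = -2 (Y = -6/3 = -6*⅓ = -2)
337 + (Y + 2*1)*(-28) = 337 + (-2 + 2*1)*(-28) = 337 + (-2 + 2)*(-28) = 337 + 0*(-28) = 337 + 0 = 337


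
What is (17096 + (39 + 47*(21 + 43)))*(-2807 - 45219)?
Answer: -967387718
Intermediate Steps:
(17096 + (39 + 47*(21 + 43)))*(-2807 - 45219) = (17096 + (39 + 47*64))*(-48026) = (17096 + (39 + 3008))*(-48026) = (17096 + 3047)*(-48026) = 20143*(-48026) = -967387718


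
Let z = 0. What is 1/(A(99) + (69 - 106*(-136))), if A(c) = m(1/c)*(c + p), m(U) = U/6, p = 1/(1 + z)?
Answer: 297/4302095 ≈ 6.9036e-5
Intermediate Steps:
p = 1 (p = 1/(1 + 0) = 1/1 = 1)
m(U) = U/6 (m(U) = U*(1/6) = U/6)
A(c) = (1 + c)/(6*c) (A(c) = (1/(6*c))*(c + 1) = (1/(6*c))*(1 + c) = (1 + c)/(6*c))
1/(A(99) + (69 - 106*(-136))) = 1/((1/6)*(1 + 99)/99 + (69 - 106*(-136))) = 1/((1/6)*(1/99)*100 + (69 + 14416)) = 1/(50/297 + 14485) = 1/(4302095/297) = 297/4302095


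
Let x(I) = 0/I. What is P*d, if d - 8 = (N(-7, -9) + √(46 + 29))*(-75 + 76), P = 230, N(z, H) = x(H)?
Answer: 1840 + 1150*√3 ≈ 3831.9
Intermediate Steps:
x(I) = 0
N(z, H) = 0
d = 8 + 5*√3 (d = 8 + (0 + √(46 + 29))*(-75 + 76) = 8 + (0 + √75)*1 = 8 + (0 + 5*√3)*1 = 8 + (5*√3)*1 = 8 + 5*√3 ≈ 16.660)
P*d = 230*(8 + 5*√3) = 1840 + 1150*√3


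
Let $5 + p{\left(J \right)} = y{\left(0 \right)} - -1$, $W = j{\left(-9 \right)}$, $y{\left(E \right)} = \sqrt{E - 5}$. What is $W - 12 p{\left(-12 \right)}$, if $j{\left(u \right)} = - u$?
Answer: $57 - 12 i \sqrt{5} \approx 57.0 - 26.833 i$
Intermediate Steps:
$y{\left(E \right)} = \sqrt{-5 + E}$
$W = 9$ ($W = \left(-1\right) \left(-9\right) = 9$)
$p{\left(J \right)} = -4 + i \sqrt{5}$ ($p{\left(J \right)} = -5 + \left(\sqrt{-5 + 0} - -1\right) = -5 + \left(\sqrt{-5} + 1\right) = -5 + \left(i \sqrt{5} + 1\right) = -5 + \left(1 + i \sqrt{5}\right) = -4 + i \sqrt{5}$)
$W - 12 p{\left(-12 \right)} = 9 - 12 \left(-4 + i \sqrt{5}\right) = 9 + \left(48 - 12 i \sqrt{5}\right) = 57 - 12 i \sqrt{5}$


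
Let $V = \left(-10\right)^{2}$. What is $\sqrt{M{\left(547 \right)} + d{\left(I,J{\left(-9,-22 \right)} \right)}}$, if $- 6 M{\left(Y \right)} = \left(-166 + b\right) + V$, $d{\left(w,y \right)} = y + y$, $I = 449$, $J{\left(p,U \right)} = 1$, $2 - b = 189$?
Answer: $\frac{\sqrt{1590}}{6} \approx 6.6458$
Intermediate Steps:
$b = -187$ ($b = 2 - 189 = -187$)
$V = 100$
$d{\left(w,y \right)} = 2 y$
$M{\left(Y \right)} = \frac{253}{6}$ ($M{\left(Y \right)} = - \frac{\left(-166 - 187\right) + 100}{6} = - \frac{-353 + 100}{6} = \left(- \frac{1}{6}\right) \left(-253\right) = \frac{253}{6}$)
$\sqrt{M{\left(547 \right)} + d{\left(I,J{\left(-9,-22 \right)} \right)}} = \sqrt{\frac{253}{6} + 2 \cdot 1} = \sqrt{\frac{253}{6} + 2} = \sqrt{\frac{265}{6}} = \frac{\sqrt{1590}}{6}$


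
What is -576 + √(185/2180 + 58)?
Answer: -576 + 5*√110417/218 ≈ -568.38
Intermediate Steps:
-576 + √(185/2180 + 58) = -576 + √(185*(1/2180) + 58) = -576 + √(37/436 + 58) = -576 + √(25325/436) = -576 + 5*√110417/218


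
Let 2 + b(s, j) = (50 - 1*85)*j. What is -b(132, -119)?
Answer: -4163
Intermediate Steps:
b(s, j) = -2 - 35*j (b(s, j) = -2 + (50 - 1*85)*j = -2 + (50 - 85)*j = -2 - 35*j)
-b(132, -119) = -(-2 - 35*(-119)) = -(-2 + 4165) = -1*4163 = -4163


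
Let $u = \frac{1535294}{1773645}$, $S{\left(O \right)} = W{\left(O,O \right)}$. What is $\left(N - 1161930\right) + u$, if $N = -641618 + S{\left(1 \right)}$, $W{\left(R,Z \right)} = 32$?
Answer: $- \frac{3198795600526}{1773645} \approx -1.8035 \cdot 10^{6}$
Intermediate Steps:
$S{\left(O \right)} = 32$
$N = -641586$ ($N = -641618 + 32 = -641586$)
$u = \frac{1535294}{1773645}$ ($u = 1535294 \cdot \frac{1}{1773645} = \frac{1535294}{1773645} \approx 0.86561$)
$\left(N - 1161930\right) + u = \left(-641586 - 1161930\right) + \frac{1535294}{1773645} = -1803516 + \frac{1535294}{1773645} = - \frac{3198795600526}{1773645}$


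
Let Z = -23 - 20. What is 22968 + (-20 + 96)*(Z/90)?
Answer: 1031926/45 ≈ 22932.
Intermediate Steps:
Z = -43
22968 + (-20 + 96)*(Z/90) = 22968 + (-20 + 96)*(-43/90) = 22968 + 76*(-43*1/90) = 22968 + 76*(-43/90) = 22968 - 1634/45 = 1031926/45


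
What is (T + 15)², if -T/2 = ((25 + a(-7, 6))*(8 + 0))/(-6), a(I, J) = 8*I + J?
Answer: 24025/9 ≈ 2669.4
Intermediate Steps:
a(I, J) = J + 8*I
T = -200/3 (T = -2*(25 + (6 + 8*(-7)))*(8 + 0)/(-6) = -2*(25 + (6 - 56))*8*(-1)/6 = -2*(25 - 50)*8*(-1)/6 = -2*(-25*8)*(-1)/6 = -(-400)*(-1)/6 = -2*100/3 = -200/3 ≈ -66.667)
(T + 15)² = (-200/3 + 15)² = (-155/3)² = 24025/9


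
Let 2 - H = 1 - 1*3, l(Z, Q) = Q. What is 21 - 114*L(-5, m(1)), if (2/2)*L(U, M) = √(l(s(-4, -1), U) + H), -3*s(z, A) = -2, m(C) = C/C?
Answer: 21 - 114*I ≈ 21.0 - 114.0*I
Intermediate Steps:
m(C) = 1
s(z, A) = ⅔ (s(z, A) = -⅓*(-2) = ⅔)
H = 4 (H = 2 - (1 - 1*3) = 2 - (1 - 3) = 2 - 1*(-2) = 2 + 2 = 4)
L(U, M) = √(4 + U) (L(U, M) = √(U + 4) = √(4 + U))
21 - 114*L(-5, m(1)) = 21 - 114*√(4 - 5) = 21 - 114*I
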